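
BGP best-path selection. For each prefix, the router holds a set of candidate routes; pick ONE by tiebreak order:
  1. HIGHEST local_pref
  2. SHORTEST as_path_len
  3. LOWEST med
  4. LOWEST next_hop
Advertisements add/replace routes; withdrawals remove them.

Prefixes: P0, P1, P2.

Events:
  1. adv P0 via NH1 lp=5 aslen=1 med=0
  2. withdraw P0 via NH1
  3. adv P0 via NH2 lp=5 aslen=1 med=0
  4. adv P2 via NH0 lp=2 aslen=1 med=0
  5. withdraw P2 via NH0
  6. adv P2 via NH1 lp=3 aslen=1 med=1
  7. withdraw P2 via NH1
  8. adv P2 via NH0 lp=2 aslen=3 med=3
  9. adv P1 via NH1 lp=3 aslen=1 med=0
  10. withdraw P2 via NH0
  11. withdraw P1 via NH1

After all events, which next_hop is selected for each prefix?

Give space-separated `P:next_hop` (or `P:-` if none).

Op 1: best P0=NH1 P1=- P2=-
Op 2: best P0=- P1=- P2=-
Op 3: best P0=NH2 P1=- P2=-
Op 4: best P0=NH2 P1=- P2=NH0
Op 5: best P0=NH2 P1=- P2=-
Op 6: best P0=NH2 P1=- P2=NH1
Op 7: best P0=NH2 P1=- P2=-
Op 8: best P0=NH2 P1=- P2=NH0
Op 9: best P0=NH2 P1=NH1 P2=NH0
Op 10: best P0=NH2 P1=NH1 P2=-
Op 11: best P0=NH2 P1=- P2=-

Answer: P0:NH2 P1:- P2:-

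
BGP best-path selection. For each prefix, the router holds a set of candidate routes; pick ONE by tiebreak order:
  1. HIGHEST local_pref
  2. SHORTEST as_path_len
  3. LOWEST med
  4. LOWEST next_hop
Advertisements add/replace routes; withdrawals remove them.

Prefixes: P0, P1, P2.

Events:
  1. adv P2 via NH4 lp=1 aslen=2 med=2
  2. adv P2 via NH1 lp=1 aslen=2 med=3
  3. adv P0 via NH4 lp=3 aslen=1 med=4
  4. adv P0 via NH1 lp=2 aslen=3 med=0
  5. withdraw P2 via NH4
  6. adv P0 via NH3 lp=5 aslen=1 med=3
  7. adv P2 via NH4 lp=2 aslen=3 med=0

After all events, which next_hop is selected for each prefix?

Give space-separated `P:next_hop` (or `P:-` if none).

Answer: P0:NH3 P1:- P2:NH4

Derivation:
Op 1: best P0=- P1=- P2=NH4
Op 2: best P0=- P1=- P2=NH4
Op 3: best P0=NH4 P1=- P2=NH4
Op 4: best P0=NH4 P1=- P2=NH4
Op 5: best P0=NH4 P1=- P2=NH1
Op 6: best P0=NH3 P1=- P2=NH1
Op 7: best P0=NH3 P1=- P2=NH4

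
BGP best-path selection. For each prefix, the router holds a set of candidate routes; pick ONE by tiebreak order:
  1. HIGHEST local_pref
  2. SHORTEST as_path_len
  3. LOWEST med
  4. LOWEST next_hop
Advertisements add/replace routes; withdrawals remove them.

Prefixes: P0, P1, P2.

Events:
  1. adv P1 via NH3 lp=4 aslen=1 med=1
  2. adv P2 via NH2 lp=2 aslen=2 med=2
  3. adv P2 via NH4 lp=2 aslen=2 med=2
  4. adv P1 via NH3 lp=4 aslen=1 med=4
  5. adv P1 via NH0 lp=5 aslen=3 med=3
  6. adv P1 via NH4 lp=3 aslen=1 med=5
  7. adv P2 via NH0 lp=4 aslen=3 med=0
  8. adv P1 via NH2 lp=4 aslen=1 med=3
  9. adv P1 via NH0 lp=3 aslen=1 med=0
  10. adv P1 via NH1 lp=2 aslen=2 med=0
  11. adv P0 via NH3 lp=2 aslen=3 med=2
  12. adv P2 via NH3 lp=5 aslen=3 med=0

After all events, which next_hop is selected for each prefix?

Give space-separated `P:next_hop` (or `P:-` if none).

Op 1: best P0=- P1=NH3 P2=-
Op 2: best P0=- P1=NH3 P2=NH2
Op 3: best P0=- P1=NH3 P2=NH2
Op 4: best P0=- P1=NH3 P2=NH2
Op 5: best P0=- P1=NH0 P2=NH2
Op 6: best P0=- P1=NH0 P2=NH2
Op 7: best P0=- P1=NH0 P2=NH0
Op 8: best P0=- P1=NH0 P2=NH0
Op 9: best P0=- P1=NH2 P2=NH0
Op 10: best P0=- P1=NH2 P2=NH0
Op 11: best P0=NH3 P1=NH2 P2=NH0
Op 12: best P0=NH3 P1=NH2 P2=NH3

Answer: P0:NH3 P1:NH2 P2:NH3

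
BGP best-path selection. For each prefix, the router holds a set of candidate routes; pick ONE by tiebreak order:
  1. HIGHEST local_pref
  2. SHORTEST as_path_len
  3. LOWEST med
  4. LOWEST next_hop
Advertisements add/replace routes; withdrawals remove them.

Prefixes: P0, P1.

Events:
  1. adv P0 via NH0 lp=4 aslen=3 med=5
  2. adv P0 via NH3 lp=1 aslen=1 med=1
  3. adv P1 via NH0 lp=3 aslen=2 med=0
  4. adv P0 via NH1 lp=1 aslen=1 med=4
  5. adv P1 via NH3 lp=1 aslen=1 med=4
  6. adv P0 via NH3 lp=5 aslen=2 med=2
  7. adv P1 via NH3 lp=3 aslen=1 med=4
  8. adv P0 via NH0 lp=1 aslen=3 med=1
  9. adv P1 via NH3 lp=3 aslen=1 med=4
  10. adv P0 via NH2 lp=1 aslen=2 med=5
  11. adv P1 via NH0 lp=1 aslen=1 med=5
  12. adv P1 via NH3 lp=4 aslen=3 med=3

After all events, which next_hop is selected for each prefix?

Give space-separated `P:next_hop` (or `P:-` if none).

Answer: P0:NH3 P1:NH3

Derivation:
Op 1: best P0=NH0 P1=-
Op 2: best P0=NH0 P1=-
Op 3: best P0=NH0 P1=NH0
Op 4: best P0=NH0 P1=NH0
Op 5: best P0=NH0 P1=NH0
Op 6: best P0=NH3 P1=NH0
Op 7: best P0=NH3 P1=NH3
Op 8: best P0=NH3 P1=NH3
Op 9: best P0=NH3 P1=NH3
Op 10: best P0=NH3 P1=NH3
Op 11: best P0=NH3 P1=NH3
Op 12: best P0=NH3 P1=NH3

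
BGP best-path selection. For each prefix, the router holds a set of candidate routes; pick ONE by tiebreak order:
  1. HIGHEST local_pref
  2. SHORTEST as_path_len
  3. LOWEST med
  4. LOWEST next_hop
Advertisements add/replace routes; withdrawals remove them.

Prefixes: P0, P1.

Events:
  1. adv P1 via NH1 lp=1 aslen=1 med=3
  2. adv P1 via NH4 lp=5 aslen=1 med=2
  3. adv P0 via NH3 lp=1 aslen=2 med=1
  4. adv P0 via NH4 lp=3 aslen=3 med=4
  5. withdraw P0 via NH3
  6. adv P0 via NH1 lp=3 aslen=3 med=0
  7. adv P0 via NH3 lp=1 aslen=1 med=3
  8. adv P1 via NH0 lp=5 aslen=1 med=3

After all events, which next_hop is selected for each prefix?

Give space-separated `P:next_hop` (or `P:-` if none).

Answer: P0:NH1 P1:NH4

Derivation:
Op 1: best P0=- P1=NH1
Op 2: best P0=- P1=NH4
Op 3: best P0=NH3 P1=NH4
Op 4: best P0=NH4 P1=NH4
Op 5: best P0=NH4 P1=NH4
Op 6: best P0=NH1 P1=NH4
Op 7: best P0=NH1 P1=NH4
Op 8: best P0=NH1 P1=NH4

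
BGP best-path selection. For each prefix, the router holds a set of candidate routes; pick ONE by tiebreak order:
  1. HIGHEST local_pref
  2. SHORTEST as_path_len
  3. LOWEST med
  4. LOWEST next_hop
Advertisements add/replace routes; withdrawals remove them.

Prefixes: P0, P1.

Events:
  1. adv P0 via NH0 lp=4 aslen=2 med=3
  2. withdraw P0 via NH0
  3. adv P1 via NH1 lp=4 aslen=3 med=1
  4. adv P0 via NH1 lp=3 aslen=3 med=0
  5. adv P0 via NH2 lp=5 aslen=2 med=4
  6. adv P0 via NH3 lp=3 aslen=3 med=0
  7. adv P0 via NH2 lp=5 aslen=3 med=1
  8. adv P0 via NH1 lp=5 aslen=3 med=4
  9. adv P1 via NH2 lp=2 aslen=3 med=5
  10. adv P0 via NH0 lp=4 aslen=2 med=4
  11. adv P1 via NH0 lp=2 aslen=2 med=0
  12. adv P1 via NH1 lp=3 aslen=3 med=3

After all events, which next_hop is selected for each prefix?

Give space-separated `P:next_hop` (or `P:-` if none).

Answer: P0:NH2 P1:NH1

Derivation:
Op 1: best P0=NH0 P1=-
Op 2: best P0=- P1=-
Op 3: best P0=- P1=NH1
Op 4: best P0=NH1 P1=NH1
Op 5: best P0=NH2 P1=NH1
Op 6: best P0=NH2 P1=NH1
Op 7: best P0=NH2 P1=NH1
Op 8: best P0=NH2 P1=NH1
Op 9: best P0=NH2 P1=NH1
Op 10: best P0=NH2 P1=NH1
Op 11: best P0=NH2 P1=NH1
Op 12: best P0=NH2 P1=NH1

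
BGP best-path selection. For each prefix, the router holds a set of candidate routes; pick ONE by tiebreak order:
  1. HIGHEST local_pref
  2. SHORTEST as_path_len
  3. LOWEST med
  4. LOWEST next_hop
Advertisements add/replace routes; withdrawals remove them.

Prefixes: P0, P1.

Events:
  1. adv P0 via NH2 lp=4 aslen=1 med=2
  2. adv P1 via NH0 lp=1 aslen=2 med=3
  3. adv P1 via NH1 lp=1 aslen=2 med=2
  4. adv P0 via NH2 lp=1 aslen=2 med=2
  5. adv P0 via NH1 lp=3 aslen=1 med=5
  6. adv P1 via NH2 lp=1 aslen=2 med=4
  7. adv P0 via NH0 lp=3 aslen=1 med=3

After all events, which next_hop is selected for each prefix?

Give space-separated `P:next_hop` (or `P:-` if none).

Op 1: best P0=NH2 P1=-
Op 2: best P0=NH2 P1=NH0
Op 3: best P0=NH2 P1=NH1
Op 4: best P0=NH2 P1=NH1
Op 5: best P0=NH1 P1=NH1
Op 6: best P0=NH1 P1=NH1
Op 7: best P0=NH0 P1=NH1

Answer: P0:NH0 P1:NH1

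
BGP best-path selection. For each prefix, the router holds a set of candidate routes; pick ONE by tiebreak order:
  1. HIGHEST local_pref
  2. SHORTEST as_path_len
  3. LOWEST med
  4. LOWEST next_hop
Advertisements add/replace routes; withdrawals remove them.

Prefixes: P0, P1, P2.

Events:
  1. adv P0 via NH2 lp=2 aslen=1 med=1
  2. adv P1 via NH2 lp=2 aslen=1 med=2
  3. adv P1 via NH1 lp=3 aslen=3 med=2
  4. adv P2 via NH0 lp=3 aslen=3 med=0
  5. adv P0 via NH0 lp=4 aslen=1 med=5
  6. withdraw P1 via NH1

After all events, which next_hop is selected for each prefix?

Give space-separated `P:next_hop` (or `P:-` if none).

Answer: P0:NH0 P1:NH2 P2:NH0

Derivation:
Op 1: best P0=NH2 P1=- P2=-
Op 2: best P0=NH2 P1=NH2 P2=-
Op 3: best P0=NH2 P1=NH1 P2=-
Op 4: best P0=NH2 P1=NH1 P2=NH0
Op 5: best P0=NH0 P1=NH1 P2=NH0
Op 6: best P0=NH0 P1=NH2 P2=NH0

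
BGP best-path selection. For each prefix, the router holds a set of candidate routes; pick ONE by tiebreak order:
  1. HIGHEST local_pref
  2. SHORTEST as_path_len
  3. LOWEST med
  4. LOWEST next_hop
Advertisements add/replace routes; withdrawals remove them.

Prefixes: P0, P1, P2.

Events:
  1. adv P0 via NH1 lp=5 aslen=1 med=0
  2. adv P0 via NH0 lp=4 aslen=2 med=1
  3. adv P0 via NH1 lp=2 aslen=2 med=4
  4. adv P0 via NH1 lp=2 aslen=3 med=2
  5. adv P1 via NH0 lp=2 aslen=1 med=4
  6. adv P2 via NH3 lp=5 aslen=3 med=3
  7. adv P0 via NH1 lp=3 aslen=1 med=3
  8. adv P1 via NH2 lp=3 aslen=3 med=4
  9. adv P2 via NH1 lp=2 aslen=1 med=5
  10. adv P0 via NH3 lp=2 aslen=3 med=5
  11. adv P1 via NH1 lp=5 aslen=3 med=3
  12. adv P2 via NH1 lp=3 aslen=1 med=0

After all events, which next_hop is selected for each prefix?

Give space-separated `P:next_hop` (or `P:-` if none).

Op 1: best P0=NH1 P1=- P2=-
Op 2: best P0=NH1 P1=- P2=-
Op 3: best P0=NH0 P1=- P2=-
Op 4: best P0=NH0 P1=- P2=-
Op 5: best P0=NH0 P1=NH0 P2=-
Op 6: best P0=NH0 P1=NH0 P2=NH3
Op 7: best P0=NH0 P1=NH0 P2=NH3
Op 8: best P0=NH0 P1=NH2 P2=NH3
Op 9: best P0=NH0 P1=NH2 P2=NH3
Op 10: best P0=NH0 P1=NH2 P2=NH3
Op 11: best P0=NH0 P1=NH1 P2=NH3
Op 12: best P0=NH0 P1=NH1 P2=NH3

Answer: P0:NH0 P1:NH1 P2:NH3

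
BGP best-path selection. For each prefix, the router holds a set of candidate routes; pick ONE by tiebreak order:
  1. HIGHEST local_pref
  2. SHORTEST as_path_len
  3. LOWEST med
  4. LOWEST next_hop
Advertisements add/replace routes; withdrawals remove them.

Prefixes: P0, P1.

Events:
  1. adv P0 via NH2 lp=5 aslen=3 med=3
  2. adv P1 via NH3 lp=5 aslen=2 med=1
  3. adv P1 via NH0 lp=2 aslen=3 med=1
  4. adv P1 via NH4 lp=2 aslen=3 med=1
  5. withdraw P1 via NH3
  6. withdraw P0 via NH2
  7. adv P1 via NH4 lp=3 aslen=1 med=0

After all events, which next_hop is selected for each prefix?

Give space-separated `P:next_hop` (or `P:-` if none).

Op 1: best P0=NH2 P1=-
Op 2: best P0=NH2 P1=NH3
Op 3: best P0=NH2 P1=NH3
Op 4: best P0=NH2 P1=NH3
Op 5: best P0=NH2 P1=NH0
Op 6: best P0=- P1=NH0
Op 7: best P0=- P1=NH4

Answer: P0:- P1:NH4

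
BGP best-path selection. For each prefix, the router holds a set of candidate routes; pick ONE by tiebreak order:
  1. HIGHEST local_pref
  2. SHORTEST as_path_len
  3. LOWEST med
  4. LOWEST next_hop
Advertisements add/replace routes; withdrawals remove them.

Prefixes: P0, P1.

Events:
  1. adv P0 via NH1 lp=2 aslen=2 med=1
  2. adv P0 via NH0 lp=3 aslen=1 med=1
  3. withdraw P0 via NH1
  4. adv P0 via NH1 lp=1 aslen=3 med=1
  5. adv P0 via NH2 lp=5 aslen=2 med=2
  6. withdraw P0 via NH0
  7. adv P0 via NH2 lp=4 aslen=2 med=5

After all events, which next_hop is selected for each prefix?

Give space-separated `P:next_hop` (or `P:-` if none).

Answer: P0:NH2 P1:-

Derivation:
Op 1: best P0=NH1 P1=-
Op 2: best P0=NH0 P1=-
Op 3: best P0=NH0 P1=-
Op 4: best P0=NH0 P1=-
Op 5: best P0=NH2 P1=-
Op 6: best P0=NH2 P1=-
Op 7: best P0=NH2 P1=-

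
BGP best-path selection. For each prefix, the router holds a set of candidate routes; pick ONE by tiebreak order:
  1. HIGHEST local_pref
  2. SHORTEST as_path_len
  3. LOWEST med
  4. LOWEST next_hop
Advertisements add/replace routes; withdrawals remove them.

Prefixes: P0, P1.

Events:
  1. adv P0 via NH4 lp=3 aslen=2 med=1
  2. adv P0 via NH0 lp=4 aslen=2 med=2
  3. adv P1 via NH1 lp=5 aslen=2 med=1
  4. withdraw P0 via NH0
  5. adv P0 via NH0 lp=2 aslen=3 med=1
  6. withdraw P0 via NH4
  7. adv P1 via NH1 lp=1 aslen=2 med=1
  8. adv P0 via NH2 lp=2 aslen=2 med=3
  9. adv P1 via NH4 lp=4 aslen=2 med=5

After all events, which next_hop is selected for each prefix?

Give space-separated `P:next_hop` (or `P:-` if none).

Op 1: best P0=NH4 P1=-
Op 2: best P0=NH0 P1=-
Op 3: best P0=NH0 P1=NH1
Op 4: best P0=NH4 P1=NH1
Op 5: best P0=NH4 P1=NH1
Op 6: best P0=NH0 P1=NH1
Op 7: best P0=NH0 P1=NH1
Op 8: best P0=NH2 P1=NH1
Op 9: best P0=NH2 P1=NH4

Answer: P0:NH2 P1:NH4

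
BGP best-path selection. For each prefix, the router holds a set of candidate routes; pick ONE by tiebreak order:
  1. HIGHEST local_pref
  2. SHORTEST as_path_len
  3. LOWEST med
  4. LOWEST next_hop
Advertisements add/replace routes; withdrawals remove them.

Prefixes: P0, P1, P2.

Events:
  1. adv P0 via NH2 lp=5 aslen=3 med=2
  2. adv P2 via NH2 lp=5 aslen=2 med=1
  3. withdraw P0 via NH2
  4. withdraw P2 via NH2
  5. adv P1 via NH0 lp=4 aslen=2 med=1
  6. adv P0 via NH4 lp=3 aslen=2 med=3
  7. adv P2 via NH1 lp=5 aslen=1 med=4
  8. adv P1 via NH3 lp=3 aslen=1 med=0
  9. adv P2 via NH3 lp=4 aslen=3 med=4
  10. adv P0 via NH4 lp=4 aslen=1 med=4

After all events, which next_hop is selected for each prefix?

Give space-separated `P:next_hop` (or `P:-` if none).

Op 1: best P0=NH2 P1=- P2=-
Op 2: best P0=NH2 P1=- P2=NH2
Op 3: best P0=- P1=- P2=NH2
Op 4: best P0=- P1=- P2=-
Op 5: best P0=- P1=NH0 P2=-
Op 6: best P0=NH4 P1=NH0 P2=-
Op 7: best P0=NH4 P1=NH0 P2=NH1
Op 8: best P0=NH4 P1=NH0 P2=NH1
Op 9: best P0=NH4 P1=NH0 P2=NH1
Op 10: best P0=NH4 P1=NH0 P2=NH1

Answer: P0:NH4 P1:NH0 P2:NH1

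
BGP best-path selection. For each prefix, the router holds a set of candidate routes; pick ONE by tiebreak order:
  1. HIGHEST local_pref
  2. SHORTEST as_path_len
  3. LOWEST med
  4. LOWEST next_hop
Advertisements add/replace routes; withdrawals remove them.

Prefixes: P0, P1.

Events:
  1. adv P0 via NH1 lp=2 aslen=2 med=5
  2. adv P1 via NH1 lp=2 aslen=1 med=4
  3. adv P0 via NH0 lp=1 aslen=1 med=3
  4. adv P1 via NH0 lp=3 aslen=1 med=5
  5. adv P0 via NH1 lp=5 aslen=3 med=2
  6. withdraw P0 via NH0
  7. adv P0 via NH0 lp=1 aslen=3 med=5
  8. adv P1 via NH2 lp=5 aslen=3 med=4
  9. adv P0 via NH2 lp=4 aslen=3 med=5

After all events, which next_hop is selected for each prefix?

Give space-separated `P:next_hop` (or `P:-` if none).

Answer: P0:NH1 P1:NH2

Derivation:
Op 1: best P0=NH1 P1=-
Op 2: best P0=NH1 P1=NH1
Op 3: best P0=NH1 P1=NH1
Op 4: best P0=NH1 P1=NH0
Op 5: best P0=NH1 P1=NH0
Op 6: best P0=NH1 P1=NH0
Op 7: best P0=NH1 P1=NH0
Op 8: best P0=NH1 P1=NH2
Op 9: best P0=NH1 P1=NH2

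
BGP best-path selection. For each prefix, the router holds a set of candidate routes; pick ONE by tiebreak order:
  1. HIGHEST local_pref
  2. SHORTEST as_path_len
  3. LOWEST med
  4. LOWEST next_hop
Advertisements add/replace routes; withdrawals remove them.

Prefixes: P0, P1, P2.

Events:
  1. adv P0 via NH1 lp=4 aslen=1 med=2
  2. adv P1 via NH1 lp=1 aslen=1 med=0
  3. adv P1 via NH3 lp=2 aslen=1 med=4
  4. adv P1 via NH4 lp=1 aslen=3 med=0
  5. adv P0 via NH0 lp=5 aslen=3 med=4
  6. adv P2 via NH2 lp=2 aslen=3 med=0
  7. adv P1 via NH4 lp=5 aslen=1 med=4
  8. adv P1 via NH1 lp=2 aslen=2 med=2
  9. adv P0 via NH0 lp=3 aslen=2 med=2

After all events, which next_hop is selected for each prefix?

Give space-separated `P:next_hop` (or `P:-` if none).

Op 1: best P0=NH1 P1=- P2=-
Op 2: best P0=NH1 P1=NH1 P2=-
Op 3: best P0=NH1 P1=NH3 P2=-
Op 4: best P0=NH1 P1=NH3 P2=-
Op 5: best P0=NH0 P1=NH3 P2=-
Op 6: best P0=NH0 P1=NH3 P2=NH2
Op 7: best P0=NH0 P1=NH4 P2=NH2
Op 8: best P0=NH0 P1=NH4 P2=NH2
Op 9: best P0=NH1 P1=NH4 P2=NH2

Answer: P0:NH1 P1:NH4 P2:NH2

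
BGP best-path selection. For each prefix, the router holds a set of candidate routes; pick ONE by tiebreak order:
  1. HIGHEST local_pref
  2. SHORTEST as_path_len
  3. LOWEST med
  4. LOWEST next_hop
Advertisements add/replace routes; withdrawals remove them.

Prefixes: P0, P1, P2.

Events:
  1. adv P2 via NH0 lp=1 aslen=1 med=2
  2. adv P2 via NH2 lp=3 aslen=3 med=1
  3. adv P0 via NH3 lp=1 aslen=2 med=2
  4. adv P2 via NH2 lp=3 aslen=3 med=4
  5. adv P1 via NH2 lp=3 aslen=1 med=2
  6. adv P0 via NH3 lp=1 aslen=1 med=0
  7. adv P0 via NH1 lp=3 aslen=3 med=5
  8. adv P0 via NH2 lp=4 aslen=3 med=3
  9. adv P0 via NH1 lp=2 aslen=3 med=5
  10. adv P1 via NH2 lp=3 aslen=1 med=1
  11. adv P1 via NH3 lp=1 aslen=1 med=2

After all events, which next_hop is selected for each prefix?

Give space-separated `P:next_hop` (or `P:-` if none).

Answer: P0:NH2 P1:NH2 P2:NH2

Derivation:
Op 1: best P0=- P1=- P2=NH0
Op 2: best P0=- P1=- P2=NH2
Op 3: best P0=NH3 P1=- P2=NH2
Op 4: best P0=NH3 P1=- P2=NH2
Op 5: best P0=NH3 P1=NH2 P2=NH2
Op 6: best P0=NH3 P1=NH2 P2=NH2
Op 7: best P0=NH1 P1=NH2 P2=NH2
Op 8: best P0=NH2 P1=NH2 P2=NH2
Op 9: best P0=NH2 P1=NH2 P2=NH2
Op 10: best P0=NH2 P1=NH2 P2=NH2
Op 11: best P0=NH2 P1=NH2 P2=NH2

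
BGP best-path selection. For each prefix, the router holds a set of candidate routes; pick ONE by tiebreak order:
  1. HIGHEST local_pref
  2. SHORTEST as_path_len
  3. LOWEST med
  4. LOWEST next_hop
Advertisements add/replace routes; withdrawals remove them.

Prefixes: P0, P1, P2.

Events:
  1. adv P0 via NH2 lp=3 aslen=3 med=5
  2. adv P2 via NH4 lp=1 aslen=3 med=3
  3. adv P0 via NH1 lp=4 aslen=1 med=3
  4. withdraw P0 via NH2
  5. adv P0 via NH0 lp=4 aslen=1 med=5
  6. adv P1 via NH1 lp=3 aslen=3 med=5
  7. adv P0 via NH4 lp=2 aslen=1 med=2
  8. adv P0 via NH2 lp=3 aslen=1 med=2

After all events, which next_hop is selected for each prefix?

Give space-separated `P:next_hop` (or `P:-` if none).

Answer: P0:NH1 P1:NH1 P2:NH4

Derivation:
Op 1: best P0=NH2 P1=- P2=-
Op 2: best P0=NH2 P1=- P2=NH4
Op 3: best P0=NH1 P1=- P2=NH4
Op 4: best P0=NH1 P1=- P2=NH4
Op 5: best P0=NH1 P1=- P2=NH4
Op 6: best P0=NH1 P1=NH1 P2=NH4
Op 7: best P0=NH1 P1=NH1 P2=NH4
Op 8: best P0=NH1 P1=NH1 P2=NH4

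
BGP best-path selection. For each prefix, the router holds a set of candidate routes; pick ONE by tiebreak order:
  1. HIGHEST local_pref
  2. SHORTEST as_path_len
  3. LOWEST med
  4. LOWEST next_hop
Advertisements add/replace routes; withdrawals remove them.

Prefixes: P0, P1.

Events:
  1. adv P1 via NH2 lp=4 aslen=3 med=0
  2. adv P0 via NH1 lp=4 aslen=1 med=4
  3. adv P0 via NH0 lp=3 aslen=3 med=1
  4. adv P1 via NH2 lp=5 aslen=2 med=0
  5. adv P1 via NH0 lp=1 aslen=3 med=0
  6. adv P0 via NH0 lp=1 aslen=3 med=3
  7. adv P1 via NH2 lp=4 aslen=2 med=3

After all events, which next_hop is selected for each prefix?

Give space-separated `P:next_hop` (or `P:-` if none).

Answer: P0:NH1 P1:NH2

Derivation:
Op 1: best P0=- P1=NH2
Op 2: best P0=NH1 P1=NH2
Op 3: best P0=NH1 P1=NH2
Op 4: best P0=NH1 P1=NH2
Op 5: best P0=NH1 P1=NH2
Op 6: best P0=NH1 P1=NH2
Op 7: best P0=NH1 P1=NH2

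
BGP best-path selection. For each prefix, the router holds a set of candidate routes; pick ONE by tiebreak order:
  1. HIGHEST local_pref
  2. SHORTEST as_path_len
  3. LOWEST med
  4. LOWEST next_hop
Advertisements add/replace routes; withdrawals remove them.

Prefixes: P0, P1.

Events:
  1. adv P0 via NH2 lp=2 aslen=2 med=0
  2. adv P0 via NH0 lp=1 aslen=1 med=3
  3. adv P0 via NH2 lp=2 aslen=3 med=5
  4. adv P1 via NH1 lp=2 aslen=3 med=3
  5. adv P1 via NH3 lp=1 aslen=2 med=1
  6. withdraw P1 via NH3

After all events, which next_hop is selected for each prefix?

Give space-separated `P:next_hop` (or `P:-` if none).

Answer: P0:NH2 P1:NH1

Derivation:
Op 1: best P0=NH2 P1=-
Op 2: best P0=NH2 P1=-
Op 3: best P0=NH2 P1=-
Op 4: best P0=NH2 P1=NH1
Op 5: best P0=NH2 P1=NH1
Op 6: best P0=NH2 P1=NH1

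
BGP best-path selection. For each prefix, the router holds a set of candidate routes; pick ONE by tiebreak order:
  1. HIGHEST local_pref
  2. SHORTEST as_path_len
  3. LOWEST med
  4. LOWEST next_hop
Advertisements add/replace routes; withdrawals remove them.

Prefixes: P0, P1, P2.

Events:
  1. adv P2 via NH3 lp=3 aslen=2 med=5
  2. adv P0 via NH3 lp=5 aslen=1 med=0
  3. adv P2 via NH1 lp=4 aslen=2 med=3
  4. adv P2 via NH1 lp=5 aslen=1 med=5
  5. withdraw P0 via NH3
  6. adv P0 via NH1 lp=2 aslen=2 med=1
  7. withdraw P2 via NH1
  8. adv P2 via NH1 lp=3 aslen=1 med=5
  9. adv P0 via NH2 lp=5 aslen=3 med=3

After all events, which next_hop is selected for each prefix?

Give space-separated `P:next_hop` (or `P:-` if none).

Answer: P0:NH2 P1:- P2:NH1

Derivation:
Op 1: best P0=- P1=- P2=NH3
Op 2: best P0=NH3 P1=- P2=NH3
Op 3: best P0=NH3 P1=- P2=NH1
Op 4: best P0=NH3 P1=- P2=NH1
Op 5: best P0=- P1=- P2=NH1
Op 6: best P0=NH1 P1=- P2=NH1
Op 7: best P0=NH1 P1=- P2=NH3
Op 8: best P0=NH1 P1=- P2=NH1
Op 9: best P0=NH2 P1=- P2=NH1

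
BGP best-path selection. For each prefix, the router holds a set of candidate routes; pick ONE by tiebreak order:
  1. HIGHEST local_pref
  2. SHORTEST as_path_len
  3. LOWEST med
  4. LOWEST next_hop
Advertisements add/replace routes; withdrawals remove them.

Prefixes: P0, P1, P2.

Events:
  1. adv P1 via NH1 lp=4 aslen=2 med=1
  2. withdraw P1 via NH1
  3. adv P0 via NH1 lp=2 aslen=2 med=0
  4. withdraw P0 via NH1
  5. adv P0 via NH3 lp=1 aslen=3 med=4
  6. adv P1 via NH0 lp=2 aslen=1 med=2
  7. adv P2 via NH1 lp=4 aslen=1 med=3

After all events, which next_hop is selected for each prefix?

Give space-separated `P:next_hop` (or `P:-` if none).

Op 1: best P0=- P1=NH1 P2=-
Op 2: best P0=- P1=- P2=-
Op 3: best P0=NH1 P1=- P2=-
Op 4: best P0=- P1=- P2=-
Op 5: best P0=NH3 P1=- P2=-
Op 6: best P0=NH3 P1=NH0 P2=-
Op 7: best P0=NH3 P1=NH0 P2=NH1

Answer: P0:NH3 P1:NH0 P2:NH1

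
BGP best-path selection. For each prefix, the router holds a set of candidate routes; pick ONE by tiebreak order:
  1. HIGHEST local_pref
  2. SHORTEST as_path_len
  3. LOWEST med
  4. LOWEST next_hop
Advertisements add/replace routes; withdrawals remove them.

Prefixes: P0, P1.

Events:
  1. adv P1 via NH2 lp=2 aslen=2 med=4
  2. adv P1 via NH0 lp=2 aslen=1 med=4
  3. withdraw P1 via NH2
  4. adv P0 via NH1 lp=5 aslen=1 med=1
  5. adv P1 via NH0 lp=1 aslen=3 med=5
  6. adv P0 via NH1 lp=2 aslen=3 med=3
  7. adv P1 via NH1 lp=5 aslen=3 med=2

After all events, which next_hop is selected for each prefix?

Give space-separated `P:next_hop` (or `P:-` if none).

Op 1: best P0=- P1=NH2
Op 2: best P0=- P1=NH0
Op 3: best P0=- P1=NH0
Op 4: best P0=NH1 P1=NH0
Op 5: best P0=NH1 P1=NH0
Op 6: best P0=NH1 P1=NH0
Op 7: best P0=NH1 P1=NH1

Answer: P0:NH1 P1:NH1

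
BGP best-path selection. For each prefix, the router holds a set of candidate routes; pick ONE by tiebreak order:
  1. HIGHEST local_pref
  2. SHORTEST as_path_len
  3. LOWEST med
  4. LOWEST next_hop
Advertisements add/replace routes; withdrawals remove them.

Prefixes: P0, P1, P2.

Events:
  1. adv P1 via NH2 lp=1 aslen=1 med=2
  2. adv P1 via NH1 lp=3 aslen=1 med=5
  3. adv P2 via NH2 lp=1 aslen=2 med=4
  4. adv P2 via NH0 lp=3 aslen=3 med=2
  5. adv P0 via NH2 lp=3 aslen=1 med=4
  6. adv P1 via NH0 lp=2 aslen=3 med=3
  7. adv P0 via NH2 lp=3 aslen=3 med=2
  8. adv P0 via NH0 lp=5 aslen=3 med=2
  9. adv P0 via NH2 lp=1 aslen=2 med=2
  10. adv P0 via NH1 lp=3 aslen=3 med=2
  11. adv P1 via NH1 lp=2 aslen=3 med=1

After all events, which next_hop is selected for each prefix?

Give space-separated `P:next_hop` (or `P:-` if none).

Answer: P0:NH0 P1:NH1 P2:NH0

Derivation:
Op 1: best P0=- P1=NH2 P2=-
Op 2: best P0=- P1=NH1 P2=-
Op 3: best P0=- P1=NH1 P2=NH2
Op 4: best P0=- P1=NH1 P2=NH0
Op 5: best P0=NH2 P1=NH1 P2=NH0
Op 6: best P0=NH2 P1=NH1 P2=NH0
Op 7: best P0=NH2 P1=NH1 P2=NH0
Op 8: best P0=NH0 P1=NH1 P2=NH0
Op 9: best P0=NH0 P1=NH1 P2=NH0
Op 10: best P0=NH0 P1=NH1 P2=NH0
Op 11: best P0=NH0 P1=NH1 P2=NH0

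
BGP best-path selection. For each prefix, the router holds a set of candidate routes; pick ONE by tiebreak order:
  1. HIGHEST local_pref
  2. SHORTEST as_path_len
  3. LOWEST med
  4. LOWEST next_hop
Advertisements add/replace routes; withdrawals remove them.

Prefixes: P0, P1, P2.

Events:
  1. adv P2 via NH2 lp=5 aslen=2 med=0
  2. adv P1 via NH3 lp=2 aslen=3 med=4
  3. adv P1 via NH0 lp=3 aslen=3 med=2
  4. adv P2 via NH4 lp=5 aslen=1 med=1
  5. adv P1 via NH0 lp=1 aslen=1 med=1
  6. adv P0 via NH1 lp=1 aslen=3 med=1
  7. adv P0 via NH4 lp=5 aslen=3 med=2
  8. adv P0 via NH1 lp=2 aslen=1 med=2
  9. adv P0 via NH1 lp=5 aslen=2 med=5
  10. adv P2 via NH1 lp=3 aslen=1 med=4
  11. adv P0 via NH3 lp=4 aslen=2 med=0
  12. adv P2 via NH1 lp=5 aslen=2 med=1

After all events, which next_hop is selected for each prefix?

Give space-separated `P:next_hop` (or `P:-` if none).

Answer: P0:NH1 P1:NH3 P2:NH4

Derivation:
Op 1: best P0=- P1=- P2=NH2
Op 2: best P0=- P1=NH3 P2=NH2
Op 3: best P0=- P1=NH0 P2=NH2
Op 4: best P0=- P1=NH0 P2=NH4
Op 5: best P0=- P1=NH3 P2=NH4
Op 6: best P0=NH1 P1=NH3 P2=NH4
Op 7: best P0=NH4 P1=NH3 P2=NH4
Op 8: best P0=NH4 P1=NH3 P2=NH4
Op 9: best P0=NH1 P1=NH3 P2=NH4
Op 10: best P0=NH1 P1=NH3 P2=NH4
Op 11: best P0=NH1 P1=NH3 P2=NH4
Op 12: best P0=NH1 P1=NH3 P2=NH4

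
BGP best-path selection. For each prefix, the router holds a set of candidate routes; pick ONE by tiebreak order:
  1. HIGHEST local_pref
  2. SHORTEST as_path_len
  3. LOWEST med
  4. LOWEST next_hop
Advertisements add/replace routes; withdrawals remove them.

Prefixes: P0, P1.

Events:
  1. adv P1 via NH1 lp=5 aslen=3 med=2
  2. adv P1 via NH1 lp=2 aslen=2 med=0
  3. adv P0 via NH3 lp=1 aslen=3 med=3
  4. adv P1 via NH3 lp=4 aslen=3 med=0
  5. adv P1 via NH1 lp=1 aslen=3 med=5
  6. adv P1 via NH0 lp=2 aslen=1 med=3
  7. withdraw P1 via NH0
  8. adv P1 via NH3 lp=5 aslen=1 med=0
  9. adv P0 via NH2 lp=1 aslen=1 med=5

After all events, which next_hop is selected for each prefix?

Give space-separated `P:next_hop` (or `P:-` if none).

Op 1: best P0=- P1=NH1
Op 2: best P0=- P1=NH1
Op 3: best P0=NH3 P1=NH1
Op 4: best P0=NH3 P1=NH3
Op 5: best P0=NH3 P1=NH3
Op 6: best P0=NH3 P1=NH3
Op 7: best P0=NH3 P1=NH3
Op 8: best P0=NH3 P1=NH3
Op 9: best P0=NH2 P1=NH3

Answer: P0:NH2 P1:NH3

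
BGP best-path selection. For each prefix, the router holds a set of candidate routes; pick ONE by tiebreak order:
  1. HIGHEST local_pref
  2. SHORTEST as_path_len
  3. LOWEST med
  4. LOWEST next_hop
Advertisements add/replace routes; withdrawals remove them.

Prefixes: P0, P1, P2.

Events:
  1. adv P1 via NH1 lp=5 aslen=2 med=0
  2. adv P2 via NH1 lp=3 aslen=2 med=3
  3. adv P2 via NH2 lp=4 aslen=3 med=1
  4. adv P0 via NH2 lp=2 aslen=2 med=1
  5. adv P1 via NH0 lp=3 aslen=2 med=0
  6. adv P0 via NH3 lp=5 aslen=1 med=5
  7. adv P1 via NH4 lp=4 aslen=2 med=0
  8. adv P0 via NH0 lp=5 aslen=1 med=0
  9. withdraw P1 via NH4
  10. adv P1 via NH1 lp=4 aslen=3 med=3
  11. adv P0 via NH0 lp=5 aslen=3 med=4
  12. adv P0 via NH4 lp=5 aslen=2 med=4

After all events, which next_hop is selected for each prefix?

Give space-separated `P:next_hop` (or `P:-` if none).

Answer: P0:NH3 P1:NH1 P2:NH2

Derivation:
Op 1: best P0=- P1=NH1 P2=-
Op 2: best P0=- P1=NH1 P2=NH1
Op 3: best P0=- P1=NH1 P2=NH2
Op 4: best P0=NH2 P1=NH1 P2=NH2
Op 5: best P0=NH2 P1=NH1 P2=NH2
Op 6: best P0=NH3 P1=NH1 P2=NH2
Op 7: best P0=NH3 P1=NH1 P2=NH2
Op 8: best P0=NH0 P1=NH1 P2=NH2
Op 9: best P0=NH0 P1=NH1 P2=NH2
Op 10: best P0=NH0 P1=NH1 P2=NH2
Op 11: best P0=NH3 P1=NH1 P2=NH2
Op 12: best P0=NH3 P1=NH1 P2=NH2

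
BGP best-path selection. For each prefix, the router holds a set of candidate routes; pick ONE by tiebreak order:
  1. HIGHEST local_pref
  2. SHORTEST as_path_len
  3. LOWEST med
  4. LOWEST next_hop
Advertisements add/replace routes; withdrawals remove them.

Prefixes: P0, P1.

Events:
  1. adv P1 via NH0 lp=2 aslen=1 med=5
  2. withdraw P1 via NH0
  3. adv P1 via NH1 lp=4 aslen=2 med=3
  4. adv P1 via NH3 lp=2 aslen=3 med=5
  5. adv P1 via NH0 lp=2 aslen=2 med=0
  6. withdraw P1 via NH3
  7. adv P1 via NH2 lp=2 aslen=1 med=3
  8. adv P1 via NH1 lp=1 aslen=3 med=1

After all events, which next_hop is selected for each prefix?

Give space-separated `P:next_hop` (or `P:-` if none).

Op 1: best P0=- P1=NH0
Op 2: best P0=- P1=-
Op 3: best P0=- P1=NH1
Op 4: best P0=- P1=NH1
Op 5: best P0=- P1=NH1
Op 6: best P0=- P1=NH1
Op 7: best P0=- P1=NH1
Op 8: best P0=- P1=NH2

Answer: P0:- P1:NH2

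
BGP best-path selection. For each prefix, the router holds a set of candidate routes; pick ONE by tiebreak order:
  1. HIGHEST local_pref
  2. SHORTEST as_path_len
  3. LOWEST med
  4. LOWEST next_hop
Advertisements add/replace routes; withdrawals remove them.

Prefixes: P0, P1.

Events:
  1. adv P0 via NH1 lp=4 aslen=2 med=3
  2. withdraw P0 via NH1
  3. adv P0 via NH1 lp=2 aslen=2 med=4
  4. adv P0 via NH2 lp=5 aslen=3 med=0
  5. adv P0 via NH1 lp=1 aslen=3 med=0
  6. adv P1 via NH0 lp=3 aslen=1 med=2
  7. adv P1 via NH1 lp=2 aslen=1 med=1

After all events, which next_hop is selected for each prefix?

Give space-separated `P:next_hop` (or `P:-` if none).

Answer: P0:NH2 P1:NH0

Derivation:
Op 1: best P0=NH1 P1=-
Op 2: best P0=- P1=-
Op 3: best P0=NH1 P1=-
Op 4: best P0=NH2 P1=-
Op 5: best P0=NH2 P1=-
Op 6: best P0=NH2 P1=NH0
Op 7: best P0=NH2 P1=NH0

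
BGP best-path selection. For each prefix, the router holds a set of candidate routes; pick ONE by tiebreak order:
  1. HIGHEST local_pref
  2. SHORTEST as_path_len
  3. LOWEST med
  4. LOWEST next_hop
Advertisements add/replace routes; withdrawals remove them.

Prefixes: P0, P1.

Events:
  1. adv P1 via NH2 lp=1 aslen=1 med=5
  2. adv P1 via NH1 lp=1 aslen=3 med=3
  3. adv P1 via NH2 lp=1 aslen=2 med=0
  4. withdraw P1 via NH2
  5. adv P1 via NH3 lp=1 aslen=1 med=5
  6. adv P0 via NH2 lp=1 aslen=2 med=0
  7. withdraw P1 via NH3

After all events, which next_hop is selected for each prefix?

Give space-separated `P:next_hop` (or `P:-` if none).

Answer: P0:NH2 P1:NH1

Derivation:
Op 1: best P0=- P1=NH2
Op 2: best P0=- P1=NH2
Op 3: best P0=- P1=NH2
Op 4: best P0=- P1=NH1
Op 5: best P0=- P1=NH3
Op 6: best P0=NH2 P1=NH3
Op 7: best P0=NH2 P1=NH1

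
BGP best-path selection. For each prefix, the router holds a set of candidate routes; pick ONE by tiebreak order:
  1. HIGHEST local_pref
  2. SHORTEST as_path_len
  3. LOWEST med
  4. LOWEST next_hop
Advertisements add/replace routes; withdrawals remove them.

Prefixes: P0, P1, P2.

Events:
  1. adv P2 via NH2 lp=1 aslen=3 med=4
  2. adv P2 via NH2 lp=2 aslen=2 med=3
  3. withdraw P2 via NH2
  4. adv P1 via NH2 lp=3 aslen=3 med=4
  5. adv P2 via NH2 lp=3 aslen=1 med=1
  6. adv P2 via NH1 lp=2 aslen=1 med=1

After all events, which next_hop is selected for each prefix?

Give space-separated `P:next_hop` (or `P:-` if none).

Op 1: best P0=- P1=- P2=NH2
Op 2: best P0=- P1=- P2=NH2
Op 3: best P0=- P1=- P2=-
Op 4: best P0=- P1=NH2 P2=-
Op 5: best P0=- P1=NH2 P2=NH2
Op 6: best P0=- P1=NH2 P2=NH2

Answer: P0:- P1:NH2 P2:NH2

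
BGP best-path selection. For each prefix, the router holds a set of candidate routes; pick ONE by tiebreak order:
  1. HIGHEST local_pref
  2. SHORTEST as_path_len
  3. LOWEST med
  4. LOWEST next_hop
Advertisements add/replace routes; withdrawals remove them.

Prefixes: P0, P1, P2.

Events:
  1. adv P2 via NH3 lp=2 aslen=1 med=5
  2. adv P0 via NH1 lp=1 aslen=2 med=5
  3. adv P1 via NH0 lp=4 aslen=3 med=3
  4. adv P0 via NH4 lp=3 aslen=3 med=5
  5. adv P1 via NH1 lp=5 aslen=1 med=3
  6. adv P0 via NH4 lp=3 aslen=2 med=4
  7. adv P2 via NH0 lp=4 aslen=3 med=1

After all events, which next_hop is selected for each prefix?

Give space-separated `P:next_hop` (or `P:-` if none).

Op 1: best P0=- P1=- P2=NH3
Op 2: best P0=NH1 P1=- P2=NH3
Op 3: best P0=NH1 P1=NH0 P2=NH3
Op 4: best P0=NH4 P1=NH0 P2=NH3
Op 5: best P0=NH4 P1=NH1 P2=NH3
Op 6: best P0=NH4 P1=NH1 P2=NH3
Op 7: best P0=NH4 P1=NH1 P2=NH0

Answer: P0:NH4 P1:NH1 P2:NH0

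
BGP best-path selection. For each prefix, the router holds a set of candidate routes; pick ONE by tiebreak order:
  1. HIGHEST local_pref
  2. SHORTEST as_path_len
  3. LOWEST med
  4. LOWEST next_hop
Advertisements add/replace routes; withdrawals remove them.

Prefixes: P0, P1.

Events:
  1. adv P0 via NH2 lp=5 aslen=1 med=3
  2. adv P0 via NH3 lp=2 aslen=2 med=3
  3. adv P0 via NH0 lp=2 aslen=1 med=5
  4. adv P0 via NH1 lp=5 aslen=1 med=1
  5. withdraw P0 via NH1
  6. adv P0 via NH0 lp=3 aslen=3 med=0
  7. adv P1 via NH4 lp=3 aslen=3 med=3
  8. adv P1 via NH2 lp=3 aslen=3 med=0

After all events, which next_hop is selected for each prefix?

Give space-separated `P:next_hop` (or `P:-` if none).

Answer: P0:NH2 P1:NH2

Derivation:
Op 1: best P0=NH2 P1=-
Op 2: best P0=NH2 P1=-
Op 3: best P0=NH2 P1=-
Op 4: best P0=NH1 P1=-
Op 5: best P0=NH2 P1=-
Op 6: best P0=NH2 P1=-
Op 7: best P0=NH2 P1=NH4
Op 8: best P0=NH2 P1=NH2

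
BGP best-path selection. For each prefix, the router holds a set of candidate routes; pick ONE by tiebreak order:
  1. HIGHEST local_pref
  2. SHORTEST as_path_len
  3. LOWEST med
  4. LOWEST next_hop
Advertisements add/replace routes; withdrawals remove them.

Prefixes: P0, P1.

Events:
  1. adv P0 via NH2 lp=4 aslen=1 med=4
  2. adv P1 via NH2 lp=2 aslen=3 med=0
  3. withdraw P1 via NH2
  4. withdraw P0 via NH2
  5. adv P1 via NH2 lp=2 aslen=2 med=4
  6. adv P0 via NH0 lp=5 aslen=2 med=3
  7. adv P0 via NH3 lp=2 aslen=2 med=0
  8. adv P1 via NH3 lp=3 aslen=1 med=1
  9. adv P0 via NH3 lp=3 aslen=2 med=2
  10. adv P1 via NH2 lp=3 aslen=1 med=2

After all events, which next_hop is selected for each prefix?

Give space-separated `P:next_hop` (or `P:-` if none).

Op 1: best P0=NH2 P1=-
Op 2: best P0=NH2 P1=NH2
Op 3: best P0=NH2 P1=-
Op 4: best P0=- P1=-
Op 5: best P0=- P1=NH2
Op 6: best P0=NH0 P1=NH2
Op 7: best P0=NH0 P1=NH2
Op 8: best P0=NH0 P1=NH3
Op 9: best P0=NH0 P1=NH3
Op 10: best P0=NH0 P1=NH3

Answer: P0:NH0 P1:NH3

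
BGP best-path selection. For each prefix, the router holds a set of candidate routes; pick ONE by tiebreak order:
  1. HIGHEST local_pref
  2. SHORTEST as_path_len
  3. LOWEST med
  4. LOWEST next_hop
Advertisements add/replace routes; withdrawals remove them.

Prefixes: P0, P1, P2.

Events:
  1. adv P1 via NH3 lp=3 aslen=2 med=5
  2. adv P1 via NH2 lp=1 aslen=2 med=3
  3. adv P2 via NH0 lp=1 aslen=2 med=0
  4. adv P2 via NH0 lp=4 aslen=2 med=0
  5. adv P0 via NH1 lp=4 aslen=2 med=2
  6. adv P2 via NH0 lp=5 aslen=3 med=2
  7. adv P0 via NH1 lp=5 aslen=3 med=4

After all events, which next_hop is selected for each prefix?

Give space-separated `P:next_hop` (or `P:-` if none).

Answer: P0:NH1 P1:NH3 P2:NH0

Derivation:
Op 1: best P0=- P1=NH3 P2=-
Op 2: best P0=- P1=NH3 P2=-
Op 3: best P0=- P1=NH3 P2=NH0
Op 4: best P0=- P1=NH3 P2=NH0
Op 5: best P0=NH1 P1=NH3 P2=NH0
Op 6: best P0=NH1 P1=NH3 P2=NH0
Op 7: best P0=NH1 P1=NH3 P2=NH0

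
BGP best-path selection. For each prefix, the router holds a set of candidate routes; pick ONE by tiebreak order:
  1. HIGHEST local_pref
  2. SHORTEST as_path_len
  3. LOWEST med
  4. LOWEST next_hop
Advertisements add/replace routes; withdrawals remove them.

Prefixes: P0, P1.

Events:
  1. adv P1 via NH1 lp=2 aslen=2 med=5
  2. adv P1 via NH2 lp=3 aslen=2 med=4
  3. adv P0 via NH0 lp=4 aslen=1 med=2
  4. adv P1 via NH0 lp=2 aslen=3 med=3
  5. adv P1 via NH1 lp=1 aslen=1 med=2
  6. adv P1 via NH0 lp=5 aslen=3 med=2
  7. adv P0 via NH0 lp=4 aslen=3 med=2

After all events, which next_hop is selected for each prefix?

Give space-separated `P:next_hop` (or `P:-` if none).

Op 1: best P0=- P1=NH1
Op 2: best P0=- P1=NH2
Op 3: best P0=NH0 P1=NH2
Op 4: best P0=NH0 P1=NH2
Op 5: best P0=NH0 P1=NH2
Op 6: best P0=NH0 P1=NH0
Op 7: best P0=NH0 P1=NH0

Answer: P0:NH0 P1:NH0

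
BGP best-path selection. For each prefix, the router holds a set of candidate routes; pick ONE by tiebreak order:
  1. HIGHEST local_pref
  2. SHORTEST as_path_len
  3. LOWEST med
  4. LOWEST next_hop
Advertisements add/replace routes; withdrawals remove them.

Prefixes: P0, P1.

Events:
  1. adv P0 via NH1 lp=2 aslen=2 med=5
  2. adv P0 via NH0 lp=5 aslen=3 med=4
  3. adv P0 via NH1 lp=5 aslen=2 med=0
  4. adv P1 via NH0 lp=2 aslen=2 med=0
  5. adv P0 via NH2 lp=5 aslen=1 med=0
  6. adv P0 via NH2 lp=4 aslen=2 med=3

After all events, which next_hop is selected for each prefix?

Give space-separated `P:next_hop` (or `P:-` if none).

Answer: P0:NH1 P1:NH0

Derivation:
Op 1: best P0=NH1 P1=-
Op 2: best P0=NH0 P1=-
Op 3: best P0=NH1 P1=-
Op 4: best P0=NH1 P1=NH0
Op 5: best P0=NH2 P1=NH0
Op 6: best P0=NH1 P1=NH0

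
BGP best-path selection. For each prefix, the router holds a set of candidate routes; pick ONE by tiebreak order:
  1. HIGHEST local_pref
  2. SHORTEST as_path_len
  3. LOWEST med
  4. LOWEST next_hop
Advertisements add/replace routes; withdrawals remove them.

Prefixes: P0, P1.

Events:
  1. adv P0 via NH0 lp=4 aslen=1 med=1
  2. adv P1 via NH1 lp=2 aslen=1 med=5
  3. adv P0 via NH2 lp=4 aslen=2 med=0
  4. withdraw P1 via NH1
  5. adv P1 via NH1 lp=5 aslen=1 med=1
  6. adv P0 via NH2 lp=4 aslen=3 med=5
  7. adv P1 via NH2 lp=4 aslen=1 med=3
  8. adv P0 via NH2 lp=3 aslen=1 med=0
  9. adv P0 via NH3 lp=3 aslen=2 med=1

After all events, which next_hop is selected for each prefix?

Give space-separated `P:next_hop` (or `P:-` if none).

Answer: P0:NH0 P1:NH1

Derivation:
Op 1: best P0=NH0 P1=-
Op 2: best P0=NH0 P1=NH1
Op 3: best P0=NH0 P1=NH1
Op 4: best P0=NH0 P1=-
Op 5: best P0=NH0 P1=NH1
Op 6: best P0=NH0 P1=NH1
Op 7: best P0=NH0 P1=NH1
Op 8: best P0=NH0 P1=NH1
Op 9: best P0=NH0 P1=NH1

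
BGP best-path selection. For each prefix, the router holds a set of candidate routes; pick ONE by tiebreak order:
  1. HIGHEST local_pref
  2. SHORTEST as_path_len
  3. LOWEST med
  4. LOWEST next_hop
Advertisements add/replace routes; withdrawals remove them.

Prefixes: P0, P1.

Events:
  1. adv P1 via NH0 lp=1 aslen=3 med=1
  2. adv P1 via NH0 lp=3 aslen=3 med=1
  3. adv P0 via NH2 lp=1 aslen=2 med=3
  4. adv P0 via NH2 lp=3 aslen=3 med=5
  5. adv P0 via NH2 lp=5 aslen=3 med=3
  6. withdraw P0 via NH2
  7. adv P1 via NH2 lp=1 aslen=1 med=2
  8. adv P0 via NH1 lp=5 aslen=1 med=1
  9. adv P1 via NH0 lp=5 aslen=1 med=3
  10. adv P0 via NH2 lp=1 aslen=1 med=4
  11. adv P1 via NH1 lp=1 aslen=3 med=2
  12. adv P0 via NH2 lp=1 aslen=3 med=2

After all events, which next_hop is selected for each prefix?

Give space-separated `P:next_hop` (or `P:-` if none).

Answer: P0:NH1 P1:NH0

Derivation:
Op 1: best P0=- P1=NH0
Op 2: best P0=- P1=NH0
Op 3: best P0=NH2 P1=NH0
Op 4: best P0=NH2 P1=NH0
Op 5: best P0=NH2 P1=NH0
Op 6: best P0=- P1=NH0
Op 7: best P0=- P1=NH0
Op 8: best P0=NH1 P1=NH0
Op 9: best P0=NH1 P1=NH0
Op 10: best P0=NH1 P1=NH0
Op 11: best P0=NH1 P1=NH0
Op 12: best P0=NH1 P1=NH0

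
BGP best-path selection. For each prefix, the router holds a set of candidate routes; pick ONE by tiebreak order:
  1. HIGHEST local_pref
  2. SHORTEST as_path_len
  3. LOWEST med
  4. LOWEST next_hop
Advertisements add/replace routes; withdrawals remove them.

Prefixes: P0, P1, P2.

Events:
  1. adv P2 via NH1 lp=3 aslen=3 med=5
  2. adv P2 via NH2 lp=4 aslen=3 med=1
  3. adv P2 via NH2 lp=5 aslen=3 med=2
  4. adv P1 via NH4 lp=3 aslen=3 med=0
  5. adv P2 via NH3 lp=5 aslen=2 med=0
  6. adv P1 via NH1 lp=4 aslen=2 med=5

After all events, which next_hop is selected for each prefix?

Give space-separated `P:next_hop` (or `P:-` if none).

Answer: P0:- P1:NH1 P2:NH3

Derivation:
Op 1: best P0=- P1=- P2=NH1
Op 2: best P0=- P1=- P2=NH2
Op 3: best P0=- P1=- P2=NH2
Op 4: best P0=- P1=NH4 P2=NH2
Op 5: best P0=- P1=NH4 P2=NH3
Op 6: best P0=- P1=NH1 P2=NH3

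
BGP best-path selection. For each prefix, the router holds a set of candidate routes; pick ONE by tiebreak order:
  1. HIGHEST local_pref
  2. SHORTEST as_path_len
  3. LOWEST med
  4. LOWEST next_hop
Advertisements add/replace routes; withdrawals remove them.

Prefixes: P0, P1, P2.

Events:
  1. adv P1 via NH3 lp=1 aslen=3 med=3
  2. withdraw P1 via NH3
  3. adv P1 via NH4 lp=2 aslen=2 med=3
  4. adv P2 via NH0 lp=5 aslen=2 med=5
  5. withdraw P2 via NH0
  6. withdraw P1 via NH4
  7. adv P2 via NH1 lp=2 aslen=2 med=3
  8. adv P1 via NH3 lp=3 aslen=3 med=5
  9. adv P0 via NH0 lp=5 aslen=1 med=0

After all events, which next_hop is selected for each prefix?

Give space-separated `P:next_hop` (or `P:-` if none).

Answer: P0:NH0 P1:NH3 P2:NH1

Derivation:
Op 1: best P0=- P1=NH3 P2=-
Op 2: best P0=- P1=- P2=-
Op 3: best P0=- P1=NH4 P2=-
Op 4: best P0=- P1=NH4 P2=NH0
Op 5: best P0=- P1=NH4 P2=-
Op 6: best P0=- P1=- P2=-
Op 7: best P0=- P1=- P2=NH1
Op 8: best P0=- P1=NH3 P2=NH1
Op 9: best P0=NH0 P1=NH3 P2=NH1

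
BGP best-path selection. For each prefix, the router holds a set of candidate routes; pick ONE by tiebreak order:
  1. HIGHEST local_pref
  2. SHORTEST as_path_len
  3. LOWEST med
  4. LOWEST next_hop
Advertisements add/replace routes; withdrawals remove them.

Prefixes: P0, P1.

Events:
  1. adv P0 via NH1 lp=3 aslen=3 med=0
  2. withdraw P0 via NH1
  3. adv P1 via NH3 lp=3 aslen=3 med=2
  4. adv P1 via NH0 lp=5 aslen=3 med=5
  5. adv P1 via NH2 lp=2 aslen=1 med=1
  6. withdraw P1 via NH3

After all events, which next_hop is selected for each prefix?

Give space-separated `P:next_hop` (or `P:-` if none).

Op 1: best P0=NH1 P1=-
Op 2: best P0=- P1=-
Op 3: best P0=- P1=NH3
Op 4: best P0=- P1=NH0
Op 5: best P0=- P1=NH0
Op 6: best P0=- P1=NH0

Answer: P0:- P1:NH0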